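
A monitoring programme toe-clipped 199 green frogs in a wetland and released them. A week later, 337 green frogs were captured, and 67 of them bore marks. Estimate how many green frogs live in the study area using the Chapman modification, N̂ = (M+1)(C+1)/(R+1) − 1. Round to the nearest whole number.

N ≈ 993

N̂ = (199+1)(337+1)/(67+1) − 1 = 200·338/68 − 1
= 67600/68 − 1 ≈ 994.1 − 1 ≈ 993.1 → 993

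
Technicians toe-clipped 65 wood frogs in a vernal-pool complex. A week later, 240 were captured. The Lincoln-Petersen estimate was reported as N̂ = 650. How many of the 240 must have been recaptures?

From N = M·C/R: R = M·C / N = 65·240 / 650 = 15600 / 650 = 24.

R = 24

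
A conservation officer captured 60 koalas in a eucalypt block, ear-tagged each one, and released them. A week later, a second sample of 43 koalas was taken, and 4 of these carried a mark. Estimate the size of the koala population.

N = 645

The marked fraction in the recapture sample should equal the marked fraction in the population: 4/43 = 60/N.
N = (60 × 43) / 4 = 2580 / 4 = 645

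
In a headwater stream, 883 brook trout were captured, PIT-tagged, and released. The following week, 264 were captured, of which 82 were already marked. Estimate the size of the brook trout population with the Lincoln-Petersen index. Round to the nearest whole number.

N ≈ 2843

N = (883 × 264) / 82 = 233112 / 82 ≈ 2842.8 → 2843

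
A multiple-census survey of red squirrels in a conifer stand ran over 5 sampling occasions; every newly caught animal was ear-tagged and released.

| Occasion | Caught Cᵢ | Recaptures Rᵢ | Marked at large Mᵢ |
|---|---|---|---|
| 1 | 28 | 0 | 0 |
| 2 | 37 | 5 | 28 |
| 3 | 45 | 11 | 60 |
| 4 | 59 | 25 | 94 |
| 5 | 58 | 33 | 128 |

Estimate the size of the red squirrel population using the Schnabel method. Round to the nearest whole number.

N ≈ 226

Σ MᵢCᵢ = 0·28 + 28·37 + 60·45 + 94·59 + 128·58 = 0 + 1036 + 2700 + 5546 + 7424 = 16706
Σ Rᵢ = 0 + 5 + 11 + 25 + 33 = 74
N̂ = 16706 / 74 ≈ 225.8 → 226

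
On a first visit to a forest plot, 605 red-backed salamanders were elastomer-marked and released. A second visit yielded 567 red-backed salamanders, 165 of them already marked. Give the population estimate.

N = 2079

The marked fraction in the recapture sample should equal the marked fraction in the population: 165/567 = 605/N.
N = (605 × 567) / 165 = 343035 / 165 = 2079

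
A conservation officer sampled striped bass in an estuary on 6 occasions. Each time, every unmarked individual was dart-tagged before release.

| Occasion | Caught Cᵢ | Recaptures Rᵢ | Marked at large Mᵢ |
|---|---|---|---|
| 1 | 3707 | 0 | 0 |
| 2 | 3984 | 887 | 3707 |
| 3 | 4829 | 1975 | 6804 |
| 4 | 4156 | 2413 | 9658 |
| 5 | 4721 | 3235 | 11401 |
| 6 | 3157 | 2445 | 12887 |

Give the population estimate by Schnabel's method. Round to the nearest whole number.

Σ MᵢCᵢ = 0·3707 + 3707·3984 + 6804·4829 + 9658·4156 + 11401·4721 + 12887·3157 = 0 + 14768688 + 32856516 + 40138648 + 53824121 + 40684259 = 182272232
Σ Rᵢ = 0 + 887 + 1975 + 2413 + 3235 + 2445 = 10955
N̂ = 182272232 / 10955 ≈ 16638.3 → 16638

N ≈ 16,638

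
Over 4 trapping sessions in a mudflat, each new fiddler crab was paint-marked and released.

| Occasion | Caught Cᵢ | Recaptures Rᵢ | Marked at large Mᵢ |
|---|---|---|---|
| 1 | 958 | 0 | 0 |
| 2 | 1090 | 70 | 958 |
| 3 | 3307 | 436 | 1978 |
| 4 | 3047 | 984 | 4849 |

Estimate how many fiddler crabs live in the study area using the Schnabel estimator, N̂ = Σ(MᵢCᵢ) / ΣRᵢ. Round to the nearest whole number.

N ≈ 15,007

Σ MᵢCᵢ = 0·958 + 958·1090 + 1978·3307 + 4849·3047 = 0 + 1044220 + 6541246 + 14774903 = 22360369
Σ Rᵢ = 0 + 70 + 436 + 984 = 1490
N̂ = 22360369 / 1490 ≈ 15007.0 → 15007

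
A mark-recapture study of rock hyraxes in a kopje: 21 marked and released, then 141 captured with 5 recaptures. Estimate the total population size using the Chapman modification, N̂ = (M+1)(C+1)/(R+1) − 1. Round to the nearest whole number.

N̂ = (21+1)(141+1)/(5+1) − 1 = 22·142/6 − 1
= 3124/6 − 1 ≈ 520.7 − 1 ≈ 519.7 → 520

N ≈ 520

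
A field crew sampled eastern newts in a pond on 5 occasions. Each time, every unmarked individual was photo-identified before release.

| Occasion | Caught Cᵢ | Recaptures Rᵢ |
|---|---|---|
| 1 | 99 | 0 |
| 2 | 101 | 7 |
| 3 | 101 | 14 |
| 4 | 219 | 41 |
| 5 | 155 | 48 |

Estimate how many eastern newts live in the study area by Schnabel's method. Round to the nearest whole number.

N ≈ 1471

Marked at large before each occasion: Mᵢ = Σⱼ<ᵢ (Cⱼ − Rⱼ) → M1=0, M2=99, M3=193, M4=280, M5=458
Σ MᵢCᵢ = 0·99 + 99·101 + 193·101 + 280·219 + 458·155 = 0 + 9999 + 19493 + 61320 + 70990 = 161802
Σ Rᵢ = 0 + 7 + 14 + 41 + 48 = 110
N̂ = 161802 / 110 ≈ 1470.9 → 1471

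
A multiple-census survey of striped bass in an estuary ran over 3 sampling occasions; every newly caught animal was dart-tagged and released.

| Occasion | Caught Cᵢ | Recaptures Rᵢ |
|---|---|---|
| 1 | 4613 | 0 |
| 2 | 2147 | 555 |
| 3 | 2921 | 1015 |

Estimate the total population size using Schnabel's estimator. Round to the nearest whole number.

Marked at large before each occasion: Mᵢ = Σⱼ<ᵢ (Cⱼ − Rⱼ) → M1=0, M2=4613, M3=6205
Σ MᵢCᵢ = 0·4613 + 4613·2147 + 6205·2921 = 0 + 9904111 + 18124805 = 28028916
Σ Rᵢ = 0 + 555 + 1015 = 1570
N̂ = 28028916 / 1570 ≈ 17852.8 → 17853

N ≈ 17,853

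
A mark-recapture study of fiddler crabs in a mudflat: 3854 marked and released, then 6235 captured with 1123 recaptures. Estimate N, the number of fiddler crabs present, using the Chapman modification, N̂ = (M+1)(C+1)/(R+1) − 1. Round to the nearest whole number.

N̂ = (3854+1)(6235+1)/(1123+1) − 1 = 3855·6236/1124 − 1
= 24039780/1124 − 1 ≈ 21387.7 − 1 ≈ 21386.7 → 21387

N ≈ 21,387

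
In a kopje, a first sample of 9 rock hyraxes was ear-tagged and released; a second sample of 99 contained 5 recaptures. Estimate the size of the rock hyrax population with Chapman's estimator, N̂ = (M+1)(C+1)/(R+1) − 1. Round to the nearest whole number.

N ≈ 166

N̂ = (9+1)(99+1)/(5+1) − 1 = 10·100/6 − 1
= 1000/6 − 1 ≈ 166.7 − 1 ≈ 165.7 → 166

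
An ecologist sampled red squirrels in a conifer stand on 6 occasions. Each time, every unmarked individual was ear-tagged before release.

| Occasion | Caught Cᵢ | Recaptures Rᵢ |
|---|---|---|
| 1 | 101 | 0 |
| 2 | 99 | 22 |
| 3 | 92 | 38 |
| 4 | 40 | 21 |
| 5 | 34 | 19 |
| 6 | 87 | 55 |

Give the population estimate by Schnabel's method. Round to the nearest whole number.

Marked at large before each occasion: Mᵢ = Σⱼ<ᵢ (Cⱼ − Rⱼ) → M1=0, M2=101, M3=178, M4=232, M5=251, M6=266
Σ MᵢCᵢ = 0·101 + 101·99 + 178·92 + 232·40 + 251·34 + 266·87 = 0 + 9999 + 16376 + 9280 + 8534 + 23142 = 67331
Σ Rᵢ = 0 + 22 + 38 + 21 + 19 + 55 = 155
N̂ = 67331 / 155 ≈ 434.4 → 434

N ≈ 434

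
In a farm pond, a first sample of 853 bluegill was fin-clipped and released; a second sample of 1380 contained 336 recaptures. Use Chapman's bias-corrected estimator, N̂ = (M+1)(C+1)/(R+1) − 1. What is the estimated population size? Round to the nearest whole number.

N ≈ 3499

N̂ = (853+1)(1380+1)/(336+1) − 1 = 854·1381/337 − 1
= 1179374/337 − 1 ≈ 3499.6 − 1 ≈ 3498.6 → 3499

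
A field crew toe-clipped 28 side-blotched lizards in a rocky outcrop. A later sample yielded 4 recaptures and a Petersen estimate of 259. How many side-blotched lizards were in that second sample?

From N = M·C/R: C = N·R / M = 259·4 / 28 = 1036 / 28 = 37.

C = 37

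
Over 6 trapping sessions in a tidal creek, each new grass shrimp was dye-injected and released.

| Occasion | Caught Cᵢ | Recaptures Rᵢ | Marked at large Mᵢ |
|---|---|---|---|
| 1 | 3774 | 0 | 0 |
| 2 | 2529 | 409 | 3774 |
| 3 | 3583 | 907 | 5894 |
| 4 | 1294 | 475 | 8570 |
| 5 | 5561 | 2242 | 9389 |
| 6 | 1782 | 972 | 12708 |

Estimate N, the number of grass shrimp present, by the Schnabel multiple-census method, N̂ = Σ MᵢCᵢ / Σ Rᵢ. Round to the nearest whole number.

Σ MᵢCᵢ = 0·3774 + 3774·2529 + 5894·3583 + 8570·1294 + 9389·5561 + 12708·1782 = 0 + 9544446 + 21118202 + 11089580 + 52212229 + 22645656 = 116610113
Σ Rᵢ = 0 + 409 + 907 + 475 + 2242 + 972 = 5005
N̂ = 116610113 / 5005 ≈ 23298.7 → 23299

N ≈ 23,299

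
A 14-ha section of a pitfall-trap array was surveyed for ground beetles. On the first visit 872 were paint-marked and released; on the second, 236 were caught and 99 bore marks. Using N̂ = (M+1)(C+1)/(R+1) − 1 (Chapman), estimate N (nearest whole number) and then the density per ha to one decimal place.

density ≈ 147.7 ground beetles per ha

N̂ = 873·237/100 − 1 = 206901/100 − 1 ≈ 2068.0 → 2068
Density = N̂ / area = 2068 / 14 ≈ 147.71 → 147.7 per ha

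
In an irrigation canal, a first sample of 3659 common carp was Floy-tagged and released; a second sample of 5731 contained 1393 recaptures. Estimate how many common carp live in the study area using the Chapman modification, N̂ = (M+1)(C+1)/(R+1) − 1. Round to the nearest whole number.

N̂ = (3659+1)(5731+1)/(1393+1) − 1 = 3660·5732/1394 − 1
= 20979120/1394 − 1 ≈ 15049.6 − 1 ≈ 15048.6 → 15049

N ≈ 15,049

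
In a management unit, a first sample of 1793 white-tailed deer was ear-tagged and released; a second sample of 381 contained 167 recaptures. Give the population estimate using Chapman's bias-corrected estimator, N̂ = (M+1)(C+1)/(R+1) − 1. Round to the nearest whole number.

N ≈ 4078

N̂ = (1793+1)(381+1)/(167+1) − 1 = 1794·382/168 − 1
= 685308/168 − 1 ≈ 4079.2 − 1 ≈ 4078.2 → 4078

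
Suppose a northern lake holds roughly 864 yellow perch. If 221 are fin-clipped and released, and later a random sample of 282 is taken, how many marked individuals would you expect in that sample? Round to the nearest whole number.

The marked fraction of the population is 221/864, so in a sample of 282 expect C·(M/N) marked.
E[R] = 221 × 282 / 864 = 62322 / 864 ≈ 72.1 → 72

expected recaptures ≈ 72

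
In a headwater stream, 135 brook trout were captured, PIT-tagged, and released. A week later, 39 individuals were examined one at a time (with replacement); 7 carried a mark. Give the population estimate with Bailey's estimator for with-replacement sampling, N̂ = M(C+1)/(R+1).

N = 675

N̂ = 135·(39+1)/(7+1) = 135·40/8 = 5400/8 = 675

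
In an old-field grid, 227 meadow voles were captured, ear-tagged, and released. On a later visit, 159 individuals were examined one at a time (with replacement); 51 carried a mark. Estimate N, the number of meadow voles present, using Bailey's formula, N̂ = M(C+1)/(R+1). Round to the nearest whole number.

N̂ = 227·(159+1)/(51+1) = 227·160/52 = 36320/52 ≈ 698.46 → 698

N ≈ 698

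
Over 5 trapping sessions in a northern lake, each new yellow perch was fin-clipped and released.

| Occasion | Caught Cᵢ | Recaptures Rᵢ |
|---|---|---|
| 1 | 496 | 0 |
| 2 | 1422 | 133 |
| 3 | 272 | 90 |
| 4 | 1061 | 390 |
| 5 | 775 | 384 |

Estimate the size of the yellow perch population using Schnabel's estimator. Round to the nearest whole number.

Marked at large before each occasion: Mᵢ = Σⱼ<ᵢ (Cⱼ − Rⱼ) → M1=0, M2=496, M3=1785, M4=1967, M5=2638
Σ MᵢCᵢ = 0·496 + 496·1422 + 1785·272 + 1967·1061 + 2638·775 = 0 + 705312 + 485520 + 2086987 + 2044450 = 5322269
Σ Rᵢ = 0 + 133 + 90 + 390 + 384 = 997
N̂ = 5322269 / 997 ≈ 5338.3 → 5338

N ≈ 5338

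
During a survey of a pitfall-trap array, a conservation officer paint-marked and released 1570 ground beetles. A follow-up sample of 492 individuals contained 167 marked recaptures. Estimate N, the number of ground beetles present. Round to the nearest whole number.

N ≈ 4625

N = (1570 × 492) / 167 = 772440 / 167 ≈ 4625.4 → 4625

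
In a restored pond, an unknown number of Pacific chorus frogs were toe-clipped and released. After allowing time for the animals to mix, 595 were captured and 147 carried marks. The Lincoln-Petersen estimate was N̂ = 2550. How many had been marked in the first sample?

M = 630

From N = M·C/R: M = N·R / C = 2550·147 / 595 = 374850 / 595 = 630.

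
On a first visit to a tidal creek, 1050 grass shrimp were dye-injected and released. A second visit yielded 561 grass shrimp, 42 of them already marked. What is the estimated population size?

N = (1050 × 561) / 42 = 589050 / 42 = 14025

N = 14,025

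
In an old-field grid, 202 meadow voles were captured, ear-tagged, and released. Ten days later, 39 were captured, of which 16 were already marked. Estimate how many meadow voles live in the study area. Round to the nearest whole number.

N = (202 × 39) / 16 = 7878 / 16 ≈ 492.4 → 492

N ≈ 492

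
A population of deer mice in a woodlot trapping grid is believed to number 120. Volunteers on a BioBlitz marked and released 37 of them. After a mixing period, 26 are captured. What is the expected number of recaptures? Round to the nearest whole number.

expected recaptures ≈ 8

Expected recaptures E[R] = M·C / N.
E[R] = 37 × 26 / 120 = 962 / 120 ≈ 8.0 → 8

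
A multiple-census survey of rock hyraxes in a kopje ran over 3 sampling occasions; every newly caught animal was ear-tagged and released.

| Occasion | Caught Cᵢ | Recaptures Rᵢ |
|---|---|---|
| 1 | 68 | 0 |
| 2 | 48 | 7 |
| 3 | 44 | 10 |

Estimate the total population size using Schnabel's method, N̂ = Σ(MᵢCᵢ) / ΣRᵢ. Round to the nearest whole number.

N ≈ 474

Marked at large before each occasion: Mᵢ = Σⱼ<ᵢ (Cⱼ − Rⱼ) → M1=0, M2=68, M3=109
Σ MᵢCᵢ = 0·68 + 68·48 + 109·44 = 0 + 3264 + 4796 = 8060
Σ Rᵢ = 0 + 7 + 10 = 17
N̂ = 8060 / 17 ≈ 474.1 → 474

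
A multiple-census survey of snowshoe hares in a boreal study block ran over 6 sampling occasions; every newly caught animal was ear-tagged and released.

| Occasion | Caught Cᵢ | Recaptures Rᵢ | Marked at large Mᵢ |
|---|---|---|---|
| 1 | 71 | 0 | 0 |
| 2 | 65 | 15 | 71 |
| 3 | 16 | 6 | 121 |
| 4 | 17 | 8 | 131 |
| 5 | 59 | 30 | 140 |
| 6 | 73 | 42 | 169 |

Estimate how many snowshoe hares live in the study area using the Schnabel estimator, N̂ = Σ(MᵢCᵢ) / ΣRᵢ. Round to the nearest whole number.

Σ MᵢCᵢ = 0·71 + 71·65 + 121·16 + 131·17 + 140·59 + 169·73 = 0 + 4615 + 1936 + 2227 + 8260 + 12337 = 29375
Σ Rᵢ = 0 + 15 + 6 + 8 + 30 + 42 = 101
N̂ = 29375 / 101 ≈ 290.8 → 291

N ≈ 291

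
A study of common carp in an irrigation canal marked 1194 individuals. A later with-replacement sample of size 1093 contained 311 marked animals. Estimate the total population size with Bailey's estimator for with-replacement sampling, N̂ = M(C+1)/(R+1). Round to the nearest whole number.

N ≈ 4187

N̂ = 1194·(1093+1)/(311+1) = 1194·1094/312 = 1306236/312 ≈ 4186.7 → 4187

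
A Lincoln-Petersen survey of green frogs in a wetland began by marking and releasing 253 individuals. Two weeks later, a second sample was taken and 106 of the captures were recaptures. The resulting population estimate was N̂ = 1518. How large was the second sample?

From N = M·C/R: C = N·R / M = 1518·106 / 253 = 160908 / 253 = 636.

C = 636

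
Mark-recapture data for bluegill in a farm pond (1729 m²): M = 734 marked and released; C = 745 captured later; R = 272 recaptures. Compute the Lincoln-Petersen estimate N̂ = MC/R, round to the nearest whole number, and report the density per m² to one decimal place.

density ≈ 1.2 bluegill per m²

N̂ = 734·745/272 = 546830/272 ≈ 2010.4 → 2010
Density = N̂ / area = 2010 / 1729 ≈ 1.16 → 1.2 per m²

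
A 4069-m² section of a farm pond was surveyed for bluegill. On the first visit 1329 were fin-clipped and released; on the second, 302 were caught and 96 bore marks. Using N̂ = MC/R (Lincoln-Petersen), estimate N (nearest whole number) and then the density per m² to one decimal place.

density ≈ 1.0 bluegill per m²

N̂ = 1329·302/96 = 401358/96 ≈ 4180.8 → 4181
Density = N̂ / area = 4181 / 4069 ≈ 1.03 → 1.0 per m²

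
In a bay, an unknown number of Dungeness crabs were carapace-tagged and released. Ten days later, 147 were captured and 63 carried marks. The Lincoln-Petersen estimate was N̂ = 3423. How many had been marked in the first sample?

From N = M·C/R: M = N·R / C = 3423·63 / 147 = 215649 / 147 = 1467.

M = 1467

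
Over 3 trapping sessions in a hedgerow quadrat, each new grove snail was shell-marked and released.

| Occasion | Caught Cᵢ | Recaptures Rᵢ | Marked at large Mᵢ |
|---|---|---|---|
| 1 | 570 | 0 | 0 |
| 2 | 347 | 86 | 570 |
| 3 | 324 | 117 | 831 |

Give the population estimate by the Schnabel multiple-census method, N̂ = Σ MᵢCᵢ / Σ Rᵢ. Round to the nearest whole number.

Σ MᵢCᵢ = 0·570 + 570·347 + 831·324 = 0 + 197790 + 269244 = 467034
Σ Rᵢ = 0 + 86 + 117 = 203
N̂ = 467034 / 203 ≈ 2300.7 → 2301

N ≈ 2301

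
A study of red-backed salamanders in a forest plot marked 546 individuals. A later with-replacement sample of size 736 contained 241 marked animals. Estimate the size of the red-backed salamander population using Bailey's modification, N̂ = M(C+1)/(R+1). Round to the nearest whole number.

N̂ = 546·(736+1)/(241+1) = 546·737/242 = 402402/242 ≈ 1662.8 → 1663

N ≈ 1663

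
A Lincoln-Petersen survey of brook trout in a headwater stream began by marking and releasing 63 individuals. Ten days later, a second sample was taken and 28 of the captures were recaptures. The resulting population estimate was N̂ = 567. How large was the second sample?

C = 252

From N = M·C/R: C = N·R / M = 567·28 / 63 = 15876 / 63 = 252.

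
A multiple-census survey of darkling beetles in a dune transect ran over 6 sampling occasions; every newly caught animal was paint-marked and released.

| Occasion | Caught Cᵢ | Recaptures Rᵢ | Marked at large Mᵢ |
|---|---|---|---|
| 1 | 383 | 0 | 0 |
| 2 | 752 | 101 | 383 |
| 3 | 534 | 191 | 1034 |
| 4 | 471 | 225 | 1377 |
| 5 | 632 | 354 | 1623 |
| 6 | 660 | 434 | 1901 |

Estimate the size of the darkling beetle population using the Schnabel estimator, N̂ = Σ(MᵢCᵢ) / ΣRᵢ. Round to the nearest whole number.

Σ MᵢCᵢ = 0·383 + 383·752 + 1034·534 + 1377·471 + 1623·632 + 1901·660 = 0 + 288016 + 552156 + 648567 + 1025736 + 1254660 = 3769135
Σ Rᵢ = 0 + 101 + 191 + 225 + 354 + 434 = 1305
N̂ = 3769135 / 1305 ≈ 2888.2 → 2888

N ≈ 2888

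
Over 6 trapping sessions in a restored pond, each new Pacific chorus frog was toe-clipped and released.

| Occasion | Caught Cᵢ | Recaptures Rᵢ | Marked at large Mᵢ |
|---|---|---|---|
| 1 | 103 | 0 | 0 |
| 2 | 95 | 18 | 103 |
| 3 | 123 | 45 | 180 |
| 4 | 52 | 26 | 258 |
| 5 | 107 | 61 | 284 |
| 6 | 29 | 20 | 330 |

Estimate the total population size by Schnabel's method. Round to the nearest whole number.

Σ MᵢCᵢ = 0·103 + 103·95 + 180·123 + 258·52 + 284·107 + 330·29 = 0 + 9785 + 22140 + 13416 + 30388 + 9570 = 85299
Σ Rᵢ = 0 + 18 + 45 + 26 + 61 + 20 = 170
N̂ = 85299 / 170 ≈ 501.8 → 502

N ≈ 502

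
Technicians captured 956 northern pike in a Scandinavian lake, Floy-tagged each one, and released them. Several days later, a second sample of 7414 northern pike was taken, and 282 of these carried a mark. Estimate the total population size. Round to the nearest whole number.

N ≈ 25,134

N = (956 × 7414) / 282 = 7087784 / 282 ≈ 25134.0 → 25134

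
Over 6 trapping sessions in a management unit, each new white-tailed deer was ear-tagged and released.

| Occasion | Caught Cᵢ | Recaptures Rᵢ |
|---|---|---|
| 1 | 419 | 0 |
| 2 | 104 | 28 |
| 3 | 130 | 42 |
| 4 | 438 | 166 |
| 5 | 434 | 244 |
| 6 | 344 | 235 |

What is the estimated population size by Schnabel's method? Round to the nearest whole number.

N ≈ 1530

Marked at large before each occasion: Mᵢ = Σⱼ<ᵢ (Cⱼ − Rⱼ) → M1=0, M2=419, M3=495, M4=583, M5=855, M6=1045
Σ MᵢCᵢ = 0·419 + 419·104 + 495·130 + 583·438 + 855·434 + 1045·344 = 0 + 43576 + 64350 + 255354 + 371070 + 359480 = 1093830
Σ Rᵢ = 0 + 28 + 42 + 166 + 244 + 235 = 715
N̂ = 1093830 / 715 ≈ 1529.8 → 1530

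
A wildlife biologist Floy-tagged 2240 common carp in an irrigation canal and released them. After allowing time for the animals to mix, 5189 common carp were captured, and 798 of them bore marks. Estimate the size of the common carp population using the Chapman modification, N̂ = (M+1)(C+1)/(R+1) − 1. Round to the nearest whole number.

N̂ = (2240+1)(5189+1)/(798+1) − 1 = 2241·5190/799 − 1
= 11630790/799 − 1 ≈ 14556.7 − 1 ≈ 14555.7 → 14556

N ≈ 14,556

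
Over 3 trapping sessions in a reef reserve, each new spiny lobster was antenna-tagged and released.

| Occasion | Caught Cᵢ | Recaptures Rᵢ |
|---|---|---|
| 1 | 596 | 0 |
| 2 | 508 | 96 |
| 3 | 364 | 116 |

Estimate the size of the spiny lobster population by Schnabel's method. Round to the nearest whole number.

Marked at large before each occasion: Mᵢ = Σⱼ<ᵢ (Cⱼ − Rⱼ) → M1=0, M2=596, M3=1008
Σ MᵢCᵢ = 0·596 + 596·508 + 1008·364 = 0 + 302768 + 366912 = 669680
Σ Rᵢ = 0 + 96 + 116 = 212
N̂ = 669680 / 212 ≈ 3158.9 → 3159

N ≈ 3159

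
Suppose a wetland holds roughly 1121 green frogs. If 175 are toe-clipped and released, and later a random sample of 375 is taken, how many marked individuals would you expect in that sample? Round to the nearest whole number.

The marked fraction of the population is 175/1121, so in a sample of 375 expect C·(M/N) marked.
E[R] = 175 × 375 / 1121 = 65625 / 1121 ≈ 58.5 → 59

expected recaptures ≈ 59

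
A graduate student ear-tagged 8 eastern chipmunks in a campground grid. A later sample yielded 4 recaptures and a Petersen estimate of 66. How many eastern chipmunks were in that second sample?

From N = M·C/R: C = N·R / M = 66·4 / 8 = 264 / 8 = 33.

C = 33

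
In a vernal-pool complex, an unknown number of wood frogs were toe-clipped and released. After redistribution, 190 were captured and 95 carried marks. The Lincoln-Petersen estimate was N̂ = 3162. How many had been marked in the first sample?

M = 1581

From N = M·C/R: M = N·R / C = 3162·95 / 190 = 300390 / 190 = 1581.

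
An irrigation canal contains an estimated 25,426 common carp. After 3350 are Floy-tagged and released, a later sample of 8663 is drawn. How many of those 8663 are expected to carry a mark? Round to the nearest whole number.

expected recaptures ≈ 1141

Expected recaptures E[R] = M·C / N.
E[R] = 3350 × 8663 / 25426 = 29021050 / 25426 ≈ 1141.4 → 1141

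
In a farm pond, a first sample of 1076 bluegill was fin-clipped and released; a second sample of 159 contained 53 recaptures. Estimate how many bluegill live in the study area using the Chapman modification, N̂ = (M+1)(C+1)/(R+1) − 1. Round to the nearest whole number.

N̂ = (1076+1)(159+1)/(53+1) − 1 = 1077·160/54 − 1
= 172320/54 − 1 ≈ 3191.1 − 1 ≈ 3190.1 → 3190

N ≈ 3190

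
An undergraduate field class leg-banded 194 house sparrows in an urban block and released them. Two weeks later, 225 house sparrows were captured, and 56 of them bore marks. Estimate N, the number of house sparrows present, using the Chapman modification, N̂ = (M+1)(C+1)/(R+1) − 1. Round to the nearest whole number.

N̂ = (194+1)(225+1)/(56+1) − 1 = 195·226/57 − 1
= 44070/57 − 1 ≈ 773.2 − 1 ≈ 772.2 → 772

N ≈ 772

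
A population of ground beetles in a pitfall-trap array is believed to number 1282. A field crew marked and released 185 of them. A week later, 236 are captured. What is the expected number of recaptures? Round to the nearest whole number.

Expected recaptures E[R] = M·C / N.
E[R] = 185 × 236 / 1282 = 43660 / 1282 ≈ 34.1 → 34

expected recaptures ≈ 34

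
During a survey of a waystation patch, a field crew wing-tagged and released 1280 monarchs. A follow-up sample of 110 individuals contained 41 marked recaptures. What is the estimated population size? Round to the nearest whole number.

N ≈ 3434

N = (1280 × 110) / 41 = 140800 / 41 ≈ 3434.1 → 3434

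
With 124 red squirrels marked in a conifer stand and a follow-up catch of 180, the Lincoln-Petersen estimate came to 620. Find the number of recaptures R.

From N = M·C/R: R = M·C / N = 124·180 / 620 = 22320 / 620 = 36.

R = 36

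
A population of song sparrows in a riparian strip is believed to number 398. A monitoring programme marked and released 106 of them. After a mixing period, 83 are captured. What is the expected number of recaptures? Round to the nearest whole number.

The marked fraction of the population is 106/398, so in a sample of 83 expect C·(M/N) marked.
E[R] = 106 × 83 / 398 = 8798 / 398 ≈ 22.1 → 22

expected recaptures ≈ 22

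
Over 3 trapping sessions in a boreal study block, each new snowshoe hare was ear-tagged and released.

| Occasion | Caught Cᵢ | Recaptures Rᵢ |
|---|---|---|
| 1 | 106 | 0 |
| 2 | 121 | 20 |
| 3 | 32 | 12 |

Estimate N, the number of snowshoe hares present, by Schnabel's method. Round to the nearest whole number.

Marked at large before each occasion: Mᵢ = Σⱼ<ᵢ (Cⱼ − Rⱼ) → M1=0, M2=106, M3=207
Σ MᵢCᵢ = 0·106 + 106·121 + 207·32 = 0 + 12826 + 6624 = 19450
Σ Rᵢ = 0 + 20 + 12 = 32
N̂ = 19450 / 32 ≈ 607.8 → 608

N ≈ 608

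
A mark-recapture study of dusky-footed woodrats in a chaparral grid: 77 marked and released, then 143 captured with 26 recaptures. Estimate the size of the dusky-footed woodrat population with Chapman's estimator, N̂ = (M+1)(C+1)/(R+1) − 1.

N̂ = (77+1)(143+1)/(26+1) − 1 = 78·144/27 − 1
= 11232/27 − 1 = 416 − 1 = 415

N = 415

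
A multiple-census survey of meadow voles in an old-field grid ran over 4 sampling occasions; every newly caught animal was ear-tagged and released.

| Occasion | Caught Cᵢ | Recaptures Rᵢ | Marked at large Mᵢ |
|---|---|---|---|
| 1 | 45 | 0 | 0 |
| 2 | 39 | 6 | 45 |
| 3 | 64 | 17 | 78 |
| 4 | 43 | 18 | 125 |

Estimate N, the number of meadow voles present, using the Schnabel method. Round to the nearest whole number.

N ≈ 296

Σ MᵢCᵢ = 0·45 + 45·39 + 78·64 + 125·43 = 0 + 1755 + 4992 + 5375 = 12122
Σ Rᵢ = 0 + 6 + 17 + 18 = 41
N̂ = 12122 / 41 ≈ 295.7 → 296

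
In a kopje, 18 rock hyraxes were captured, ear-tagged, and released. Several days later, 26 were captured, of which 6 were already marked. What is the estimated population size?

N = (18 × 26) / 6 = 468 / 6 = 78

N = 78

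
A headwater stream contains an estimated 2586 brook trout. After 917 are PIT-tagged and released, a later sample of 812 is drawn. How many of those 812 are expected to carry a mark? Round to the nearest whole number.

expected recaptures ≈ 288

Expected recaptures E[R] = M·C / N.
E[R] = 917 × 812 / 2586 = 744604 / 2586 ≈ 287.9 → 288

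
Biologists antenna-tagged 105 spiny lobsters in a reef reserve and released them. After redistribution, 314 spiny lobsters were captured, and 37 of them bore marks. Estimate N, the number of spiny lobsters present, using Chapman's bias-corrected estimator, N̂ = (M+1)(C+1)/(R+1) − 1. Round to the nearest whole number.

N ≈ 878

N̂ = (105+1)(314+1)/(37+1) − 1 = 106·315/38 − 1
= 33390/38 − 1 ≈ 878.7 − 1 ≈ 877.7 → 878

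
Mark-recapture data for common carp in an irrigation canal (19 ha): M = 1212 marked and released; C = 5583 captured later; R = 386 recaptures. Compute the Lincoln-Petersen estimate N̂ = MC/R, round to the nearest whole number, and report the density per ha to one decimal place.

N̂ = 1212·5583/386 = 6766596/386 ≈ 17530.0 → 17530
Density = N̂ / area = 17530 / 19 ≈ 922.63 → 922.6 per ha

density ≈ 922.6 common carp per ha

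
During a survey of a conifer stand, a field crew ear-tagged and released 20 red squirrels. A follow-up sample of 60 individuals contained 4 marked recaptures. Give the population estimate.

N = 300

Lincoln-Petersen assumes M/N = R/C, so N = M·C / R.
N = (20 × 60) / 4 = 1200 / 4 = 300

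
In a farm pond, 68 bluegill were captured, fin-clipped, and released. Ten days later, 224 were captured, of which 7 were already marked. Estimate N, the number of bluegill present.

N = 2176

If marked individuals mix randomly, R/C ≈ M/N, giving N ≈ M·C/R.
N = (68 × 224) / 7 = 15232 / 7 = 2176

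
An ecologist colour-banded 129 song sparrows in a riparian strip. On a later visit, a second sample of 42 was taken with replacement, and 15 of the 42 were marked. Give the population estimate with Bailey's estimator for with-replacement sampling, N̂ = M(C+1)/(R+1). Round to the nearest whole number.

N ≈ 347

N̂ = 129·(42+1)/(15+1) = 129·43/16 = 5547/16 ≈ 346.7 → 347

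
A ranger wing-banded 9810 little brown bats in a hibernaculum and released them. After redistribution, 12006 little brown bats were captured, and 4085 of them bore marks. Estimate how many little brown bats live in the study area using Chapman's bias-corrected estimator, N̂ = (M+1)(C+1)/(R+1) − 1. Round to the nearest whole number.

N ≈ 28,829

N̂ = (9810+1)(12006+1)/(4085+1) − 1 = 9811·12007/4086 − 1
= 117800677/4086 − 1 ≈ 28830.3 − 1 ≈ 28829.3 → 28829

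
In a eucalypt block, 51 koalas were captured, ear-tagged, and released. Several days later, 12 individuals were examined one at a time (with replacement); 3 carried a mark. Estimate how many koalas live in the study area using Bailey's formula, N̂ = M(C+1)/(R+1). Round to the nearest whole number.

N̂ = 51·(12+1)/(3+1) = 51·13/4 = 663/4 ≈ 165.8 → 166

N ≈ 166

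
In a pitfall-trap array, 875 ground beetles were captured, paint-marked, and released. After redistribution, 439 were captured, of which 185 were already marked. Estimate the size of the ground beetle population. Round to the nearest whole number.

N ≈ 2076

If marked individuals mix randomly, R/C ≈ M/N, giving N ≈ M·C/R.
N = (875 × 439) / 185 = 384125 / 185 ≈ 2076.4 → 2076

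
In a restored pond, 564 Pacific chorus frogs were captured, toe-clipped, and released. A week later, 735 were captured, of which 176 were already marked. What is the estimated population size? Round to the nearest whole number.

N = (564 × 735) / 176 = 414540 / 176 ≈ 2355.3 → 2355

N ≈ 2355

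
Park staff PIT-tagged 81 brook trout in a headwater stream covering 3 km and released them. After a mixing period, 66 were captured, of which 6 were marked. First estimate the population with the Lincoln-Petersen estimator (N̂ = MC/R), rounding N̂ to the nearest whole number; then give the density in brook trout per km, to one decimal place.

density ≈ 297.0 brook trout per km

N̂ = 81·66/6 = 5346/6 = 891
Density = N̂ / area = 891 / 3 = 297.0 per km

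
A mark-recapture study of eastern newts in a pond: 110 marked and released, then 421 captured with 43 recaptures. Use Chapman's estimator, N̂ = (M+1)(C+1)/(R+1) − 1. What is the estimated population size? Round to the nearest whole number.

N ≈ 1064

N̂ = (110+1)(421+1)/(43+1) − 1 = 111·422/44 − 1
= 46842/44 − 1 ≈ 1064.6 − 1 ≈ 1063.6 → 1064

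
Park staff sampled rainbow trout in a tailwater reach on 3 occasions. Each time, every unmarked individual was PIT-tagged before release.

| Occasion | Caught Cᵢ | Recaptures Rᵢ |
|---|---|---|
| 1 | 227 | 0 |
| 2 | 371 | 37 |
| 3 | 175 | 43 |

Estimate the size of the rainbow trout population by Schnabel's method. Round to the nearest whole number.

Marked at large before each occasion: Mᵢ = Σⱼ<ᵢ (Cⱼ − Rⱼ) → M1=0, M2=227, M3=561
Σ MᵢCᵢ = 0·227 + 227·371 + 561·175 = 0 + 84217 + 98175 = 182392
Σ Rᵢ = 0 + 37 + 43 = 80
N̂ = 182392 / 80 ≈ 2279.9 → 2280

N ≈ 2280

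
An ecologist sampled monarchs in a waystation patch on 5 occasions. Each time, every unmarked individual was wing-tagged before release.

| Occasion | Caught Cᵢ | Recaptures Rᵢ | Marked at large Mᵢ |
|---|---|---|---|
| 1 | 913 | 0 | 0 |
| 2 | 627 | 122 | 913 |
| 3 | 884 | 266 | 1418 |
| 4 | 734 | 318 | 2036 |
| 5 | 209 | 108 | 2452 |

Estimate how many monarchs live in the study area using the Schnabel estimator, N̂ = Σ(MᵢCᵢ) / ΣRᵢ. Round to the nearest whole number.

Σ MᵢCᵢ = 0·913 + 913·627 + 1418·884 + 2036·734 + 2452·209 = 0 + 572451 + 1253512 + 1494424 + 512468 = 3832855
Σ Rᵢ = 0 + 122 + 266 + 318 + 108 = 814
N̂ = 3832855 / 814 ≈ 4708.7 → 4709

N ≈ 4709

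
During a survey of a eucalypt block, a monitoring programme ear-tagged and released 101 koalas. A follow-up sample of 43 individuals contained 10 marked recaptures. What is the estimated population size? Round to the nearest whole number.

If marked individuals mix randomly, R/C ≈ M/N, giving N ≈ M·C/R.
N = (101 × 43) / 10 = 4343 / 10 ≈ 434.3 → 434

N ≈ 434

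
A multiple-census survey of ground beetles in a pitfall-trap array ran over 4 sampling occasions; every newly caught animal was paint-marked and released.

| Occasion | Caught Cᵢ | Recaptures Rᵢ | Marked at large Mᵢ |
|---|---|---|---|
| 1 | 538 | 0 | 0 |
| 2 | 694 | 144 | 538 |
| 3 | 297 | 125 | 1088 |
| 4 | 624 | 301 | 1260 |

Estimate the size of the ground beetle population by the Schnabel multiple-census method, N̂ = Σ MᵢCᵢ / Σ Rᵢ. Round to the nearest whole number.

N ≈ 2601

Σ MᵢCᵢ = 0·538 + 538·694 + 1088·297 + 1260·624 = 0 + 373372 + 323136 + 786240 = 1482748
Σ Rᵢ = 0 + 144 + 125 + 301 = 570
N̂ = 1482748 / 570 ≈ 2601.3 → 2601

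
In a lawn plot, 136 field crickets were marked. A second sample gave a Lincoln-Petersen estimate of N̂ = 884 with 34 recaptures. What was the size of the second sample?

C = 221

From N = M·C/R: C = N·R / M = 884·34 / 136 = 30056 / 136 = 221.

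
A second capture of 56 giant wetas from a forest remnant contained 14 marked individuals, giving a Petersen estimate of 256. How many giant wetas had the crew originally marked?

From N = M·C/R: M = N·R / C = 256·14 / 56 = 3584 / 56 = 64.

M = 64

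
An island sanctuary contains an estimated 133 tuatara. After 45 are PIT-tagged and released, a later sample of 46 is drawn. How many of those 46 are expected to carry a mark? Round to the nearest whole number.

expected recaptures ≈ 16

The marked fraction of the population is 45/133, so in a sample of 46 expect C·(M/N) marked.
E[R] = 45 × 46 / 133 = 2070 / 133 ≈ 15.6 → 16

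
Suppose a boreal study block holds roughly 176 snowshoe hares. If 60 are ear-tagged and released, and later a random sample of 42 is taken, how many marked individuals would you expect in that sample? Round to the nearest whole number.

expected recaptures ≈ 14

The marked fraction of the population is 60/176, so in a sample of 42 expect C·(M/N) marked.
E[R] = 60 × 42 / 176 = 2520 / 176 ≈ 14.3 → 14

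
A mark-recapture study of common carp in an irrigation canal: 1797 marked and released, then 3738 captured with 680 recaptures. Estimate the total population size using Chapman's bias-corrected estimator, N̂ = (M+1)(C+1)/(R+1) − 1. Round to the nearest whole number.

N̂ = (1797+1)(3738+1)/(680+1) − 1 = 1798·3739/681 − 1
= 6722722/681 − 1 ≈ 9871.8 − 1 ≈ 9870.8 → 9871

N ≈ 9871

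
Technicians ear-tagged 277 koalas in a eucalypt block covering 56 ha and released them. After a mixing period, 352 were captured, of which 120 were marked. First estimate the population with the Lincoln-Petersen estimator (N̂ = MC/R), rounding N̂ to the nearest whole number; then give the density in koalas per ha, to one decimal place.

density ≈ 14.5 koalas per ha

N̂ = 277·352/120 = 97504/120 ≈ 812.5 → 813
Density = N̂ / area = 813 / 56 ≈ 14.52 → 14.5 per ha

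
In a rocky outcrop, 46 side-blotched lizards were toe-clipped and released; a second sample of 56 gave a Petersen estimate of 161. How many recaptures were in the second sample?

From N = M·C/R: R = M·C / N = 46·56 / 161 = 2576 / 161 = 16.

R = 16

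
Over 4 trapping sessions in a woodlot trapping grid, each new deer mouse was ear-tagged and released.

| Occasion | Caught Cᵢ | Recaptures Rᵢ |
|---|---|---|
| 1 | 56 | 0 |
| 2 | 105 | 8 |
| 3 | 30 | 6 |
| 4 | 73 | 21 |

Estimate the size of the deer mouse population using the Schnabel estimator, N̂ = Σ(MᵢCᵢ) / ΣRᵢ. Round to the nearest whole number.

N ≈ 668

Marked at large before each occasion: Mᵢ = Σⱼ<ᵢ (Cⱼ − Rⱼ) → M1=0, M2=56, M3=153, M4=177
Σ MᵢCᵢ = 0·56 + 56·105 + 153·30 + 177·73 = 0 + 5880 + 4590 + 12921 = 23391
Σ Rᵢ = 0 + 8 + 6 + 21 = 35
N̂ = 23391 / 35 ≈ 668.3 → 668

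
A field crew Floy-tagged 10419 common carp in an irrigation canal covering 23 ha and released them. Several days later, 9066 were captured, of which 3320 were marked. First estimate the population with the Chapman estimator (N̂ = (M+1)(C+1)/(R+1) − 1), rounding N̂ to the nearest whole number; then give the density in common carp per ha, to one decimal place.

N̂ = 10420·9067/3321 − 1 = 94478140/3321 − 1 ≈ 28447.7 → 28448
Density = N̂ / area = 28448 / 23 ≈ 1236.87 → 1236.9 per ha

density ≈ 1236.9 common carp per ha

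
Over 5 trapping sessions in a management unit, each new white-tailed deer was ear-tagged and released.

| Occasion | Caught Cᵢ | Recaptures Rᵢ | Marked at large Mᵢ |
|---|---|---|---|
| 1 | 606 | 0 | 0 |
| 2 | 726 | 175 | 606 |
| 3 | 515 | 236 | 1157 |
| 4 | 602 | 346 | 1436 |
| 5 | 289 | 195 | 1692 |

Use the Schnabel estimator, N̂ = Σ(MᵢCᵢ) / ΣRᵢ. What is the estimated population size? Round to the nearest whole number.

N ≈ 2510

Σ MᵢCᵢ = 0·606 + 606·726 + 1157·515 + 1436·602 + 1692·289 = 0 + 439956 + 595855 + 864472 + 488988 = 2389271
Σ Rᵢ = 0 + 175 + 236 + 346 + 195 = 952
N̂ = 2389271 / 952 ≈ 2509.7 → 2510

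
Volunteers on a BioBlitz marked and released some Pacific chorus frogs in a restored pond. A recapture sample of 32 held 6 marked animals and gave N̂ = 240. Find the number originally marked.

From N = M·C/R: M = N·R / C = 240·6 / 32 = 1440 / 32 = 45.

M = 45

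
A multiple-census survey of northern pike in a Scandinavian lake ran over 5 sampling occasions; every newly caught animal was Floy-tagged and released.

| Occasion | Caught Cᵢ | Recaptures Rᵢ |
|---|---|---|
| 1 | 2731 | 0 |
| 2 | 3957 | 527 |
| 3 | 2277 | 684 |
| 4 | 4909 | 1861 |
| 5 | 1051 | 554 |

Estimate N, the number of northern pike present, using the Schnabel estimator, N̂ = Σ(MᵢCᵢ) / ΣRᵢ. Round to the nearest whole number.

Marked at large before each occasion: Mᵢ = Σⱼ<ᵢ (Cⱼ − Rⱼ) → M1=0, M2=2731, M3=6161, M4=7754, M5=10802
Σ MᵢCᵢ = 0·2731 + 2731·3957 + 6161·2277 + 7754·4909 + 10802·1051 = 0 + 10806567 + 14028597 + 38064386 + 11352902 = 74252452
Σ Rᵢ = 0 + 527 + 684 + 1861 + 554 = 3626
N̂ = 74252452 / 3626 ≈ 20477.8 → 20478

N ≈ 20,478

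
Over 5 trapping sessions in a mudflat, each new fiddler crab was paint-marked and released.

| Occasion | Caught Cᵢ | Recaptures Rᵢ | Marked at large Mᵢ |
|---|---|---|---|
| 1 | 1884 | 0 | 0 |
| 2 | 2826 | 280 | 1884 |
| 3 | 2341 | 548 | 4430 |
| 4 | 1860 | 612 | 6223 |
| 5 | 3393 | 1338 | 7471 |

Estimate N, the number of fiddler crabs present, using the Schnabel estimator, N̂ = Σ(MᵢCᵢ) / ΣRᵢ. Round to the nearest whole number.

Σ MᵢCᵢ = 0·1884 + 1884·2826 + 4430·2341 + 6223·1860 + 7471·3393 = 0 + 5324184 + 10370630 + 11574780 + 25349103 = 52618697
Σ Rᵢ = 0 + 280 + 548 + 612 + 1338 = 2778
N̂ = 52618697 / 2778 ≈ 18941.2 → 18941

N ≈ 18,941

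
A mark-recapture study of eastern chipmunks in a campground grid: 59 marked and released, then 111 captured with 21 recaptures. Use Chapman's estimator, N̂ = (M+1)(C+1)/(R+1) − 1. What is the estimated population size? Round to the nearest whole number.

N̂ = (59+1)(111+1)/(21+1) − 1 = 60·112/22 − 1
= 6720/22 − 1 ≈ 305.45 − 1 ≈ 304.45 → 304

N ≈ 304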